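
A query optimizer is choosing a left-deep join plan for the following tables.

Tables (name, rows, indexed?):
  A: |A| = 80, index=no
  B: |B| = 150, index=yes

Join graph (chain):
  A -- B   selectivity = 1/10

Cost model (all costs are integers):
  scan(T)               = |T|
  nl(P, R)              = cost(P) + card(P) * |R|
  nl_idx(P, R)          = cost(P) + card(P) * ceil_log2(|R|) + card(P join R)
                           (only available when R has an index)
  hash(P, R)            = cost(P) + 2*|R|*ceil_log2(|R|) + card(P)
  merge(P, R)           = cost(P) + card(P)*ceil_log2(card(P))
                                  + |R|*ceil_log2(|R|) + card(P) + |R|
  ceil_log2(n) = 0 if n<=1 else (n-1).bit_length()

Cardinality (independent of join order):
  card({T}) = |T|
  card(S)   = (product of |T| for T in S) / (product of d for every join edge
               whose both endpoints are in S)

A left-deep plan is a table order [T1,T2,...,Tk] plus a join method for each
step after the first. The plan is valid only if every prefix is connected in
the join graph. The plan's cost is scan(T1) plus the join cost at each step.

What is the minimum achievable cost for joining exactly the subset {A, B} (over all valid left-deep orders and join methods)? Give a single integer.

Selinger DP over subsets of {A,B}:
  {A}: scan cost=80, card=80
  {B}: scan cost=150, card=150
  {AB}: card=1200; try (A,hash)→1420, (B,nl_idx)→1920, (B,merge)→2070, (A,merge)→2140, (B,hash)→2560, (B,nl)→12080 …(+1); best=1420 via (A,hash)

1420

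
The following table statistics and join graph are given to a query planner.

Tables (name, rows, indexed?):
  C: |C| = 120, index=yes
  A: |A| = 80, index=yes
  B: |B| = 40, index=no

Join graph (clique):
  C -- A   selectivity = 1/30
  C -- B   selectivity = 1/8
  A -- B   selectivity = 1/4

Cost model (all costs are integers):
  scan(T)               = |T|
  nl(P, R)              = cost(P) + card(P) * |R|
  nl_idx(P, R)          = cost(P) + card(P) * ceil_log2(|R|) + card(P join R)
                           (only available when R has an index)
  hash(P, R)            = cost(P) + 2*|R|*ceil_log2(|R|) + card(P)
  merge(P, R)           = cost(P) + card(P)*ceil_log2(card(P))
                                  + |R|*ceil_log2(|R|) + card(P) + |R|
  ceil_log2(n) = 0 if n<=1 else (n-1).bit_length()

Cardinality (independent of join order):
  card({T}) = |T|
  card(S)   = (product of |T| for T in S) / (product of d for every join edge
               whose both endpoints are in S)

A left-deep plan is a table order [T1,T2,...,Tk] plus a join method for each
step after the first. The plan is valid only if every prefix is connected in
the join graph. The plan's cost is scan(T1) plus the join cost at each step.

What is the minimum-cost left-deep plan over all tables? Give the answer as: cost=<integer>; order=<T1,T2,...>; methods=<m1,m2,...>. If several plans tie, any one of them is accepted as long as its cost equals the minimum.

cost=1760; order=A,C,B; methods=nl_idx,hash

Selinger DP (subsets sized 1..n):
  {C}: scan cost=120, card=120
  {A}: scan cost=80, card=80
  {B}: scan cost=40, card=40
  {AC}: card=320; try (C,nl_idx)→960, (A,nl_idx)→1280, (A,hash)→1360, (C,merge)→1680, (A,merge)→1720, (C,hash)→1840 …(+2); best=960 via (C,nl_idx)
  {BC}: card=600; try (B,hash)→720, (C,nl_idx)→920, (C,merge)→1280, (B,merge)→1360, (C,hash)→1760, (C,nl)→4840 …(+1); best=720 via (B,hash)
  {AB}: card=800; try (B,hash)→640, (A,merge)→960, (B,merge)→1000, (A,nl_idx)→1120, (A,hash)→1200, (A,nl)→3240 …(+1); best=640 via (B,hash)
  {ABC}: card=400; try (B,hash)→1760, (A,hash)→2440, (C,hash)→3120, (B,merge)→4440, (A,nl_idx)→5320, (C,nl_idx)→6640 …(+5); best=1760 via (B,hash)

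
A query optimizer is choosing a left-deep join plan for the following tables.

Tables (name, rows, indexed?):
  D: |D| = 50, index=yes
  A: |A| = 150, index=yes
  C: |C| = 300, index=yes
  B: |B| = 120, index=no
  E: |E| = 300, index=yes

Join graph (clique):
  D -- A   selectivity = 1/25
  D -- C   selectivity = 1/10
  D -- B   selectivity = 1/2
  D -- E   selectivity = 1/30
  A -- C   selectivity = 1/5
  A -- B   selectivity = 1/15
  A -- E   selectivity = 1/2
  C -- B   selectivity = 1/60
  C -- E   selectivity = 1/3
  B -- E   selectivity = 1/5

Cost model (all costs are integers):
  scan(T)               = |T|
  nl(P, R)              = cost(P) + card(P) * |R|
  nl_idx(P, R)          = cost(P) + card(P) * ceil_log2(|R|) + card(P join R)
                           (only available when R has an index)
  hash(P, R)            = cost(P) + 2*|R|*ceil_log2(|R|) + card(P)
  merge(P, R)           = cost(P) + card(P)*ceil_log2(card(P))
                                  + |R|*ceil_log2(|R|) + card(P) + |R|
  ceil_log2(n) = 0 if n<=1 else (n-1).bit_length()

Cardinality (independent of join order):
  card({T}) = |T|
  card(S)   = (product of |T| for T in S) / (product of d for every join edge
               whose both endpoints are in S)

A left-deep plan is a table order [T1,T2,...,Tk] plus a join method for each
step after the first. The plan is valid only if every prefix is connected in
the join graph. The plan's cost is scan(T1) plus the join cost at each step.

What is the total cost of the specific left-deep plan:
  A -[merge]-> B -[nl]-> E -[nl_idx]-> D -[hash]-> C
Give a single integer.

step 1: scan A: cost=150, card=150
step 2: join B via merge
    card(P join B) = 150*120/(15) = 1200
    cost = 150 + 150*8 + 120*7 + 150 + 120 = 2460
step 3: join E via nl
    card(P join E) = 1200*300/(2*5) = 36000
    cost = 2460 + 1200*300 = 362460
step 4: join D via nl_idx
    card(P join D) = 36000*50/(25*2*30) = 1200
    cost = 362460 + 36000*6 + 1200 = 579660
step 5: join C via hash
    card(P join C) = 1200*300/(10*5*60*3) = 40
    cost = 579660 + 2*300*9 + 1200 = 586260

586260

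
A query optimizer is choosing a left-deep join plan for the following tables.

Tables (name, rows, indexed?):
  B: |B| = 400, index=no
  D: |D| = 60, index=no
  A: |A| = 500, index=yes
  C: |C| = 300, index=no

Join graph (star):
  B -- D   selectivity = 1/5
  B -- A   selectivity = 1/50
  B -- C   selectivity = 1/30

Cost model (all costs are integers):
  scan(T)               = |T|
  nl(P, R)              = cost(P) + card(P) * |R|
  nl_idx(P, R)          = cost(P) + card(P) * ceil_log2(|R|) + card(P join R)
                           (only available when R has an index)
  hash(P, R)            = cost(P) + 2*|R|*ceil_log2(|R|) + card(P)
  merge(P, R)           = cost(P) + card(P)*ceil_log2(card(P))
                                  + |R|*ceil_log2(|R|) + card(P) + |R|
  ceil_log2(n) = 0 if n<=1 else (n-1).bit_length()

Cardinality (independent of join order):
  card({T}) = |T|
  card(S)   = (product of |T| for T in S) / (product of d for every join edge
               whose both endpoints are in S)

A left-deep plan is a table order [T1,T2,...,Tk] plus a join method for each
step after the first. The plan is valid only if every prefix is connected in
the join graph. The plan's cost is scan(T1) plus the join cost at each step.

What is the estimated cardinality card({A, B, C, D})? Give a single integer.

480000

Tables in S: A(500), B(400), C(300), D(60)
Edges inside S: B-D(d=5), B-A(d=50), B-C(d=30)
numerator = 500 * 400 * 300 * 60 = 3600000000
denominator = 5 * 50 * 30 = 7500
card(S) = 3600000000 / 7500 = 480000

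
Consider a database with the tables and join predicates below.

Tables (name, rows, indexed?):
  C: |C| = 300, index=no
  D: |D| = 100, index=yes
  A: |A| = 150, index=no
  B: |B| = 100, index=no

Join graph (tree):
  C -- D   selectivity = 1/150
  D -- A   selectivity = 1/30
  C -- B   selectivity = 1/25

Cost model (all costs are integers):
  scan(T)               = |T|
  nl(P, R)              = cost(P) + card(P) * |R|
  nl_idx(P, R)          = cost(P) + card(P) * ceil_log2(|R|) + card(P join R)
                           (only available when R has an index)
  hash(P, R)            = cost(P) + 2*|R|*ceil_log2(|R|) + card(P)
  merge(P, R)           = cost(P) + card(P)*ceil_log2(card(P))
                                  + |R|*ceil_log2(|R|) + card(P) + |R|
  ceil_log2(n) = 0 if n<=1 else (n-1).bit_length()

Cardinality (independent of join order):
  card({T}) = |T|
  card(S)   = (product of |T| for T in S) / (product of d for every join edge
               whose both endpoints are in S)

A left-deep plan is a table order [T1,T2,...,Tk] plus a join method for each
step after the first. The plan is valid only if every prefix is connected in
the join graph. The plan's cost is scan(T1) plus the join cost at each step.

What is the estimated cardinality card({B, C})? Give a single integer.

Tables in S: B(100), C(300)
Edges inside S: C-B(d=25)
numerator = 100 * 300 = 30000
denominator = 25 = 25
card(S) = 30000 / 25 = 1200

1200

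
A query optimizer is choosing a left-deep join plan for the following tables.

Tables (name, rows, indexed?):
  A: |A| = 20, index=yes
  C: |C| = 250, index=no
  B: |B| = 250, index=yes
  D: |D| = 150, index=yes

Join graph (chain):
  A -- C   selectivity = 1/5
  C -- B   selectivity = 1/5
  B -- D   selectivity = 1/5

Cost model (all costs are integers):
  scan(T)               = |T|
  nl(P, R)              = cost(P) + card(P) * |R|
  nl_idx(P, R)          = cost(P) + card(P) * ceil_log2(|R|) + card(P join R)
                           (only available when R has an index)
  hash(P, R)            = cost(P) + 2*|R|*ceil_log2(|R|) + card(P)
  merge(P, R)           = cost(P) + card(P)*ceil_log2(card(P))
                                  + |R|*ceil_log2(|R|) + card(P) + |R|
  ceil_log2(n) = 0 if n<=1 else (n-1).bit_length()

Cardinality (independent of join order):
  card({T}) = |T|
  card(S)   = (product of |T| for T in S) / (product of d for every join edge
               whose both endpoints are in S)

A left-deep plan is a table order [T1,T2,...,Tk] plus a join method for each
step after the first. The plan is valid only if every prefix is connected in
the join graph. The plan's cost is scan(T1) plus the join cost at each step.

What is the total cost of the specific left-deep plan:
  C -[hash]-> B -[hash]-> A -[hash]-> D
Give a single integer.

69600

step 1: scan C: cost=250, card=250
step 2: join B via hash
    card(P join B) = 250*250/(5) = 12500
    cost = 250 + 2*250*8 + 250 = 4500
step 3: join A via hash
    card(P join A) = 12500*20/(5) = 50000
    cost = 4500 + 2*20*5 + 12500 = 17200
step 4: join D via hash
    card(P join D) = 50000*150/(5) = 1500000
    cost = 17200 + 2*150*8 + 50000 = 69600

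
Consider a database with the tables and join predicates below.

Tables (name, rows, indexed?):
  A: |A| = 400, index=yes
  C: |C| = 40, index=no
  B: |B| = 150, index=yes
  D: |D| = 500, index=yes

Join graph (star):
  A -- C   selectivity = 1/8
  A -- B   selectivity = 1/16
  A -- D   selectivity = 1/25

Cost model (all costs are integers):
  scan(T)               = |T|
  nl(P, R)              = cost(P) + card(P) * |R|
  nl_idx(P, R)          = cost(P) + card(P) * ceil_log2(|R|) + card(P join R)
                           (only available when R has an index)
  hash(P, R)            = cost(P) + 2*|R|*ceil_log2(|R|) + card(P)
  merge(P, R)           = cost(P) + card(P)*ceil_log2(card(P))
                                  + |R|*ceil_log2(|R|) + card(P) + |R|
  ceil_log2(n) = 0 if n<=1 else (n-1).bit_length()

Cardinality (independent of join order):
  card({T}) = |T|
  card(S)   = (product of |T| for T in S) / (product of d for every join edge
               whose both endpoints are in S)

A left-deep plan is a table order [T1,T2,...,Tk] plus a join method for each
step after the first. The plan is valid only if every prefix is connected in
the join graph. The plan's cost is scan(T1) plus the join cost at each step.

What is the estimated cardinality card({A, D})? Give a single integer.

Tables in S: A(400), D(500)
Edges inside S: A-D(d=25)
numerator = 400 * 500 = 200000
denominator = 25 = 25
card(S) = 200000 / 25 = 8000

8000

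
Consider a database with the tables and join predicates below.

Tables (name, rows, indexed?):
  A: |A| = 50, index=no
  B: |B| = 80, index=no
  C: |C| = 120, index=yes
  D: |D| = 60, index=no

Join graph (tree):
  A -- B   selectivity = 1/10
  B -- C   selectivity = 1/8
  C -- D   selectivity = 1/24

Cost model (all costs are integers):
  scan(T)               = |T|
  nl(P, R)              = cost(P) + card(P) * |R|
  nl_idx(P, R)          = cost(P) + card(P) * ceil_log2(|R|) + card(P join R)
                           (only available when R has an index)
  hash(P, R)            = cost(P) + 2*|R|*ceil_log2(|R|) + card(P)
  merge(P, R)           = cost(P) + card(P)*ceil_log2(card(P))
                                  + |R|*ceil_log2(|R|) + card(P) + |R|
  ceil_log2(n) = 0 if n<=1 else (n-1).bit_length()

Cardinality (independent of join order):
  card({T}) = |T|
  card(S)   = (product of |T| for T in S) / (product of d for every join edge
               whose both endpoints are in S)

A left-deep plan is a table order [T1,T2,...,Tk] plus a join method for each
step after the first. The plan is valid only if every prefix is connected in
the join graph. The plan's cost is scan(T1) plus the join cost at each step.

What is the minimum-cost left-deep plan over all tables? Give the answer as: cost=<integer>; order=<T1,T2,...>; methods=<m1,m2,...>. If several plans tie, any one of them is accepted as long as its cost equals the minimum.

cost=5800; order=D,C,B,A; methods=nl_idx,hash,hash

Selinger DP (subsets sized 1..n):
  {A}: scan cost=50, card=50
  {B}: scan cost=80, card=80
  {C}: scan cost=120, card=120
  {D}: scan cost=60, card=60
  {AB}: card=400; try (A,hash)→760, (B,merge)→1040, (A,merge)→1070, (B,hash)→1220, (B,nl)→4050, (A,nl)→4080; best=760 via (A,hash)
  {BC}: card=1200; try (B,hash)→1360, (C,merge)→1680, (B,merge)→1720, (C,hash)→1840, (C,nl_idx)→1840, (C,nl)→9680 …(+1); best=1360 via (B,hash)
  {CD}: card=300; try (C,nl_idx)→780, (D,hash)→960, (C,merge)→1440, (D,merge)→1500, (C,hash)→1800, (C,nl)→7260 …(+1); best=780 via (C,nl_idx)
  {ABC}: card=6000; try (C,hash)→2840, (A,hash)→3160, (C,merge)→5720, (C,nl_idx)→9560, (A,merge)→16110, (C,nl)→48760 …(+1); best=2840 via (C,hash)
  {BCD}: card=3000; try (B,hash)→2200, (D,hash)→3280, (B,merge)→4420, (D,merge)→16180, (B,nl)→24780, (D,nl)→73360; best=2200 via (B,hash)
  {ABCD}: card=15000; try (A,hash)→5800, (D,hash)→9560, (A,merge)→41550, (D,merge)→87260, (A,nl)→152200, (D,nl)→362840; best=5800 via (A,hash)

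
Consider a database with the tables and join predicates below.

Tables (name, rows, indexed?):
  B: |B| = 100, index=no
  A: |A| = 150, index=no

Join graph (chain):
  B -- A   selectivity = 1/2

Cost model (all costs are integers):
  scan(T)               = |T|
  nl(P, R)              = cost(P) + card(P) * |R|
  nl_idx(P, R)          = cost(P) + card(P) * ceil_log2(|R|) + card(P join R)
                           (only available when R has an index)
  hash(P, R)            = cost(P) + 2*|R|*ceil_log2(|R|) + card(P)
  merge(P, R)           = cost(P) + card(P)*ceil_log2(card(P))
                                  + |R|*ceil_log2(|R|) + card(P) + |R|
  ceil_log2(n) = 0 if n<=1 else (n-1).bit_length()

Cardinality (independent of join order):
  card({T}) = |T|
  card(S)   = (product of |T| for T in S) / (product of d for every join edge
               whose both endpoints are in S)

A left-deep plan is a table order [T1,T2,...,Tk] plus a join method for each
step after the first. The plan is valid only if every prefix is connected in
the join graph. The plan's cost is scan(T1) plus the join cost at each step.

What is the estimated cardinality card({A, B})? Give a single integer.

7500

Tables in S: A(150), B(100)
Edges inside S: B-A(d=2)
numerator = 150 * 100 = 15000
denominator = 2 = 2
card(S) = 15000 / 2 = 7500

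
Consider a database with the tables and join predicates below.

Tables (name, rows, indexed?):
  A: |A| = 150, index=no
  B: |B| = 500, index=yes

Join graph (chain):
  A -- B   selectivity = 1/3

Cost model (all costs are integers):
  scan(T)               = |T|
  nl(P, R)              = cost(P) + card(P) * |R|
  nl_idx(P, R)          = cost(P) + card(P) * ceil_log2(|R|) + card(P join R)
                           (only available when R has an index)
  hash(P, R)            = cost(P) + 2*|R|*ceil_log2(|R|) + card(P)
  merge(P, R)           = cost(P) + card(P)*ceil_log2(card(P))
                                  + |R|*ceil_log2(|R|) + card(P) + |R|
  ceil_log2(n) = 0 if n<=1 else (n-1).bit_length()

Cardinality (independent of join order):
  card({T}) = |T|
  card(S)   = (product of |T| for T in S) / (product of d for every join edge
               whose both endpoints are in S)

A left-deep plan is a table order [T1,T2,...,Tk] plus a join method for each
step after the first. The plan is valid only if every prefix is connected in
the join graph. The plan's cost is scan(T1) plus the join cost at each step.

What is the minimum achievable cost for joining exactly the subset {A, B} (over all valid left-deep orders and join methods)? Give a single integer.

Selinger DP over subsets of {A,B}:
  {A}: scan cost=150, card=150
  {B}: scan cost=500, card=500
  {AB}: card=25000; try (A,hash)→3400, (B,merge)→6500, (A,merge)→6850, (B,hash)→9300, (B,nl_idx)→26500, (B,nl)→75150 …(+1); best=3400 via (A,hash)

3400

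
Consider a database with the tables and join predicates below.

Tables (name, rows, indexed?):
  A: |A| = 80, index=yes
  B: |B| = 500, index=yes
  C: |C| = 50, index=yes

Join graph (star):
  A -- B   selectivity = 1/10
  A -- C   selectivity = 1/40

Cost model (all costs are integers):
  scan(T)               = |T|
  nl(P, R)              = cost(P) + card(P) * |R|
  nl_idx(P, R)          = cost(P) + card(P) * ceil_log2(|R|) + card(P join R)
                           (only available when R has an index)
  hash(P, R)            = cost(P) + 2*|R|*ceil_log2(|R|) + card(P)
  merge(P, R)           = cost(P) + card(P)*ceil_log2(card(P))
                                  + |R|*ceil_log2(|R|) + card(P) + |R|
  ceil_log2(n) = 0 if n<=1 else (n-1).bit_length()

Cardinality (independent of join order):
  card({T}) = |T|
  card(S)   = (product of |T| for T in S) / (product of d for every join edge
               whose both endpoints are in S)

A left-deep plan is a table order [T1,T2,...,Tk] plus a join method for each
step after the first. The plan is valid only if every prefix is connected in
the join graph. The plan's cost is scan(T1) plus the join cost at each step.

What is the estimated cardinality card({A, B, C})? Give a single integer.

5000

Tables in S: A(80), B(500), C(50)
Edges inside S: A-B(d=10), A-C(d=40)
numerator = 80 * 500 * 50 = 2000000
denominator = 10 * 40 = 400
card(S) = 2000000 / 400 = 5000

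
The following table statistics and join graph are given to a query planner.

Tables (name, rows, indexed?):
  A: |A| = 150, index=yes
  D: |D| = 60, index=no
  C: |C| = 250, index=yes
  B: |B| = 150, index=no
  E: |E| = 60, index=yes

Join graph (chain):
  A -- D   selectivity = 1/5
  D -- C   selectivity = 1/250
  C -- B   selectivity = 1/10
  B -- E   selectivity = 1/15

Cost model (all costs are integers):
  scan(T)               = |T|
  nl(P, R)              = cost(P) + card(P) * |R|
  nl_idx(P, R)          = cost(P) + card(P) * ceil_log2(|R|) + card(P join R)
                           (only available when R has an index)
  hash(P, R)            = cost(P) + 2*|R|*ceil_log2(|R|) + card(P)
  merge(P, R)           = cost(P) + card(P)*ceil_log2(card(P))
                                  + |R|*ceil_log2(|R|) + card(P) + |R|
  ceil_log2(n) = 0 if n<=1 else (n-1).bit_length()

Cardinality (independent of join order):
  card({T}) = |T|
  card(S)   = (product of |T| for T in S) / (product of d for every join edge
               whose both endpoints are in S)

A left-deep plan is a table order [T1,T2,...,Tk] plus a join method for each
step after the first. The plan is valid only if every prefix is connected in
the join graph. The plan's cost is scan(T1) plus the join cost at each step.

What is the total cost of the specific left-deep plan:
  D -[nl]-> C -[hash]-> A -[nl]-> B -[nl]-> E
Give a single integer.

step 1: scan D: cost=60, card=60
step 2: join C via nl
    card(P join C) = 60*250/(250) = 60
    cost = 60 + 60*250 = 15060
step 3: join A via hash
    card(P join A) = 60*150/(5) = 1800
    cost = 15060 + 2*150*8 + 60 = 17520
step 4: join B via nl
    card(P join B) = 1800*150/(10) = 27000
    cost = 17520 + 1800*150 = 287520
step 5: join E via nl
    card(P join E) = 27000*60/(15) = 108000
    cost = 287520 + 27000*60 = 1907520

1907520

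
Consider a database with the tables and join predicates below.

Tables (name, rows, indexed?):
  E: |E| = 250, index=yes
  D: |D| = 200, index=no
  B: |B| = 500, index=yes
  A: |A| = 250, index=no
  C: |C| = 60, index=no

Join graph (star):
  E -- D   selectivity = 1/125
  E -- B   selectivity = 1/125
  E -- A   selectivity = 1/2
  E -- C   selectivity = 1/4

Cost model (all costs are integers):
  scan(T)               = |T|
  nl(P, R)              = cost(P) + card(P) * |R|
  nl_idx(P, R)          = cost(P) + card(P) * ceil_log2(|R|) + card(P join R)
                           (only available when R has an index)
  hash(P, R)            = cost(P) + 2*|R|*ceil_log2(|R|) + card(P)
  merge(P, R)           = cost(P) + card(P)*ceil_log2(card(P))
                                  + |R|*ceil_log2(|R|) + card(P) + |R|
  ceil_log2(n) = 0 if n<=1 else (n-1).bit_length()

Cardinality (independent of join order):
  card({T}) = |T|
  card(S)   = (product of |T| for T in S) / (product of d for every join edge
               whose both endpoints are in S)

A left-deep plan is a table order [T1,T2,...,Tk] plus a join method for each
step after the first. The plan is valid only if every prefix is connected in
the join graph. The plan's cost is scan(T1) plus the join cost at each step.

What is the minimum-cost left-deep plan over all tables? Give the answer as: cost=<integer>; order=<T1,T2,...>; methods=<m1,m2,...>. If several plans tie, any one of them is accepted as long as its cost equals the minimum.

cost=37720; order=D,E,B,C,A; methods=nl_idx,nl_idx,hash,hash

Selinger DP (subsets sized 1..n):
  {E}: scan cost=250, card=250
  {D}: scan cost=200, card=200
  {B}: scan cost=500, card=500
  {A}: scan cost=250, card=250
  {C}: scan cost=60, card=60
  {DE}: card=400; try (E,nl_idx)→2200, (D,hash)→3700, (E,merge)→4250, (D,merge)→4300, (E,hash)→4400, (E,nl)→50200 …(+1); best=2200 via (E,nl_idx)
  {BE}: card=1000; try (B,nl_idx)→3500, (E,hash)→5000, (E,nl_idx)→5500, (B,merge)→7500, (E,merge)→7750, (B,hash)→9500 …(+2); best=3500 via (B,nl_idx)
  {AE}: card=31250; try (E,hash)→4500, (A,hash)→4500, (E,merge)→4750, (A,merge)→4750, (E,nl_idx)→33500, (E,nl)→62750 …(+1); best=4500 via (E,hash)
  {CE}: card=3750; try (C,hash)→1220, (E,merge)→2730, (C,merge)→2920, (E,hash)→4120, (E,nl_idx)→4290, (E,nl)→15060 …(+1); best=1220 via (C,hash)
  {BDE}: card=1600; try (B,nl_idx)→7400, (D,hash)→7700, (B,merge)→11200, (B,hash)→11600, (D,merge)→16300, (B,nl)→202200 …(+1); best=7400 via (B,nl_idx)
  {ADE}: card=50000; try (A,hash)→6600, (A,merge)→8450, (D,hash)→38950, (A,nl)→102200, (D,merge)→506300, (D,nl)→6254500; best=6600 via (A,hash)
  {CDE}: card=6000; try (C,hash)→3320, (C,merge)→6620, (D,hash)→8170, (C,nl)→26200, (D,merge)→51770, (D,nl)→751220; best=3320 via (C,hash)
  {ABE}: card=125000; try (A,hash)→8500, (A,merge)→16750, (B,hash)→44750, (A,nl)→253500, (B,nl_idx)→410750, (B,merge)→509500 …(+1); best=8500 via (A,hash)
  {BCE}: card=15000; try (C,hash)→5220, (B,hash)→13970, (C,merge)→14920, (B,nl_idx)→49970, (B,merge)→54970, (C,nl)→63500 …(+1); best=5220 via (C,hash)
  {ACE}: card=468750; try (A,hash)→8970, (C,hash)→36470, (A,merge)→52220, (C,merge)→504920, (A,nl)→938720, (C,nl)→1879500; best=8970 via (A,hash)
  {ABDE}: card=200000; try (A,hash)→13000, (A,merge)→28850, (B,hash)→65600, (D,hash)→136700, (A,nl)→407400, (B,nl_idx)→656600 …(+4); best=13000 via (A,hash)
  {BCDE}: card=24000; try (C,hash)→9720, (B,hash)→18320, (D,hash)→23420, (C,merge)→27020, (B,nl_idx)→81320, (B,merge)→92320 …(+4); best=9720 via (C,hash)
  {ACDE}: card=750000; try (A,hash)→13320, (C,hash)→57320, (A,merge)→89570, (D,hash)→480920, (C,merge)→857020, (A,nl)→1503320 …(+3); best=13320 via (A,hash)
  {ABCE}: card=1875000; try (A,hash)→24220, (C,hash)→134220, (A,merge)→232470, (B,hash)→486720, (C,merge)→2258920, (A,nl)→3755220 …(+4); best=24220 via (A,hash)
  {ABCDE}: card=3000000; try (A,hash)→37720, (C,hash)→213720, (A,merge)→395970, (B,hash)→772320, (D,hash)→1902420, (C,merge)→3813420 …(+7); best=37720 via (A,hash)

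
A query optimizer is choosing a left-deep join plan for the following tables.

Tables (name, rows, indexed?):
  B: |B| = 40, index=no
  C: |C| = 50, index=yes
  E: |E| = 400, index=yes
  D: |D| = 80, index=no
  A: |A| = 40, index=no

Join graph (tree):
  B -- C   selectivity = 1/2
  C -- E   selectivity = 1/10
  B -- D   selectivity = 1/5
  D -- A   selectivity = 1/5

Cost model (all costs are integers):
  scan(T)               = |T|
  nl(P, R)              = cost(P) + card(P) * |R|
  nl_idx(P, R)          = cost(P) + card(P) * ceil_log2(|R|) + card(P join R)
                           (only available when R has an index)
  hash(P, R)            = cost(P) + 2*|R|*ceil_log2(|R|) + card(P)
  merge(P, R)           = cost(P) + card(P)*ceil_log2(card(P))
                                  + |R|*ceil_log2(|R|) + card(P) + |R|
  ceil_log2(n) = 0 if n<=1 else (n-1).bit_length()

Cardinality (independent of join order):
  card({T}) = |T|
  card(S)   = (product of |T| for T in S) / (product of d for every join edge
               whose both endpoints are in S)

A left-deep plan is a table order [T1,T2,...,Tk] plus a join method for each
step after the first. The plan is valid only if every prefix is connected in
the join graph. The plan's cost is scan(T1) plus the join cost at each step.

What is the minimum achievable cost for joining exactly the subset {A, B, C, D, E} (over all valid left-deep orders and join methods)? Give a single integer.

Selinger DP over subsets of {A,B,C,D,E}:
  {B}: scan cost=40, card=40
  {C}: scan cost=50, card=50
  {E}: scan cost=400, card=400
  {D}: scan cost=80, card=80
  {A}: scan cost=40, card=40
  {BC}: card=1000; try (B,hash)→580, (C,merge)→670, (C,hash)→680, (B,merge)→680, (C,nl_idx)→1280, (C,nl)→2040 …(+1); best=580 via (B,hash)
  {BD}: card=640; try (B,hash)→640, (D,merge)→960, (B,merge)→1000, (D,hash)→1200, (D,nl)→3240, (B,nl)→3280; best=640 via (B,hash)
  {CE}: card=2000; try (C,hash)→1400, (E,nl_idx)→2500, (E,merge)→4400, (C,merge)→4750, (C,nl_idx)→4800, (E,hash)→7300 …(+2); best=1400 via (C,hash)
  {AD}: card=640; try (A,hash)→640, (D,merge)→960, (A,merge)→1000, (D,hash)→1200, (D,nl)→3240, (A,nl)→3280; best=640 via (A,hash)
  {BCE}: card=40000; try (B,hash)→3880, (E,hash)→8780, (E,merge)→15580, (B,merge)→25680, (E,nl_idx)→49580, (B,nl)→81400 …(+1); best=3880 via (B,hash)
  {BCD}: card=16000; try (C,hash)→1880, (D,hash)→2700, (C,merge)→8030, (D,merge)→12220, (C,nl_idx)→20480, (C,nl)→32640 …(+1); best=1880 via (C,hash)
  {ABD}: card=5120; try (B,hash)→1760, (A,hash)→1760, (B,merge)→7960, (A,merge)→7960, (B,nl)→26240, (A,nl)→26240; best=1760 via (B,hash)
  {BCDE}: card=640000; try (E,hash)→25080, (D,hash)→45000, (E,merge)→245880, (D,merge)→684520, (E,nl_idx)→785880, (D,nl)→3203880 …(+1); best=25080 via (E,hash)
  {ABCD}: card=128000; try (C,hash)→7480, (A,hash)→18360, (C,merge)→73790, (C,nl_idx)→160480, (A,merge)→242160, (C,nl)→257760 …(+1); best=7480 via (C,hash)
  {ABCDE}: card=5120000; try (E,hash)→142680, (A,hash)→665560, (E,merge)→2315480, (E,nl_idx)→6279480, (A,merge)→13465360, (A,nl)→25625080 …(+1); best=142680 via (E,hash)

142680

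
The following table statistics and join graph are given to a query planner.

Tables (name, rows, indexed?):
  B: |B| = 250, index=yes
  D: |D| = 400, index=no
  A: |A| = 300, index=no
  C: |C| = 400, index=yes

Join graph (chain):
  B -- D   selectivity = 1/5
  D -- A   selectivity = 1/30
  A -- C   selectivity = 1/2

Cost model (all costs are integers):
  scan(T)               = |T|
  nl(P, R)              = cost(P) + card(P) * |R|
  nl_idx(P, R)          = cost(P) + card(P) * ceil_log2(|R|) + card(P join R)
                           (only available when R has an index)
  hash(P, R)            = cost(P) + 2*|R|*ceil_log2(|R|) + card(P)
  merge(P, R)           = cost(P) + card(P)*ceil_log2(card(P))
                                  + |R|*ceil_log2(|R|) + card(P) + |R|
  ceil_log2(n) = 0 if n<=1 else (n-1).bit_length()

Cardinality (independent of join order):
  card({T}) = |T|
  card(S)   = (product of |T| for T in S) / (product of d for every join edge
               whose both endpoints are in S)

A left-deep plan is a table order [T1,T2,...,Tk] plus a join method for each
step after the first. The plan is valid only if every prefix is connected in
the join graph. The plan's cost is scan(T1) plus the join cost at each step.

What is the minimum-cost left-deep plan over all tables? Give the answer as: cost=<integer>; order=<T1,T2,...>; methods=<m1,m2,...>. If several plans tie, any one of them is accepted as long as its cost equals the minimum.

cost=221400; order=D,A,B,C; methods=hash,hash,hash

Selinger DP (subsets sized 1..n):
  {B}: scan cost=250, card=250
  {D}: scan cost=400, card=400
  {A}: scan cost=300, card=300
  {C}: scan cost=400, card=400
  {BD}: card=20000; try (B,hash)→4800, (D,merge)→6500, (B,merge)→6650, (D,hash)→7700, (B,nl_idx)→23600, (D,nl)→100250 …(+1); best=4800 via (B,hash)
  {AD}: card=4000; try (A,hash)→6200, (D,merge)→7300, (A,merge)→7400, (D,hash)→7800, (D,nl)→120300, (A,nl)→120400; best=6200 via (A,hash)
  {AC}: card=60000; try (A,hash)→6200, (C,merge)→7300, (A,merge)→7400, (C,hash)→7800, (C,nl_idx)→63000, (C,nl)→120300 …(+1); best=6200 via (A,hash)
  {ABD}: card=200000; try (B,hash)→14200, (A,hash)→30200, (B,merge)→60450, (B,nl_idx)→238200, (A,merge)→327800, (B,nl)→1006200 …(+1); best=14200 via (B,hash)
  {ACD}: card=800000; try (C,hash)→17400, (C,merge)→62200, (D,hash)→73400, (C,nl_idx)→842200, (D,merge)→1030200, (C,nl)→1606200 …(+1); best=17400 via (C,hash)
  {ABCD}: card=40000000; try (C,hash)→221400, (B,hash)→821400, (C,merge)→3818200, (B,merge)→16819650, (C,nl_idx)→41814200, (B,nl_idx)→46417400 …(+2); best=221400 via (C,hash)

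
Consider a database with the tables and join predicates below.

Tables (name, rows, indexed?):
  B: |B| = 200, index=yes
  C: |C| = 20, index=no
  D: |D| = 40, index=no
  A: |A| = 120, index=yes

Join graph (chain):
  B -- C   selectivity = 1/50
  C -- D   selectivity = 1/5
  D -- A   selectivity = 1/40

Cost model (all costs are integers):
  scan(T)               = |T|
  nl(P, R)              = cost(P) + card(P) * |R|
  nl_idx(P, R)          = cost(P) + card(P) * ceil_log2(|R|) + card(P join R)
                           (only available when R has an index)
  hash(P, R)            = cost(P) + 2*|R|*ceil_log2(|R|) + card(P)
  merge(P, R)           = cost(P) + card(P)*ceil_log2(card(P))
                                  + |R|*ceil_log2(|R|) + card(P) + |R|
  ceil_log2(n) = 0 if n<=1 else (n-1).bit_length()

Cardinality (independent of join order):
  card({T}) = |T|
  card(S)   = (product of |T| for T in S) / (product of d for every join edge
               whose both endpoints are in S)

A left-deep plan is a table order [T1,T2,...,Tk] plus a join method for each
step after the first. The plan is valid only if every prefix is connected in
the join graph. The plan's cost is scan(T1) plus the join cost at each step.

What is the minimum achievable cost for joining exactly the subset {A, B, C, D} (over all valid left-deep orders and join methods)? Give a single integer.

Selinger DP over subsets of {A,B,C,D}:
  {B}: scan cost=200, card=200
  {C}: scan cost=20, card=20
  {D}: scan cost=40, card=40
  {A}: scan cost=120, card=120
  {BC}: card=80; try (B,nl_idx)→260, (C,hash)→600, (B,merge)→1940, (C,merge)→2120, (B,hash)→3240, (B,nl)→4020 …(+1); best=260 via (B,nl_idx)
  {CD}: card=160; try (C,hash)→280, (D,merge)→420, (C,merge)→440, (D,hash)→520, (D,nl)→820, (C,nl)→840; best=280 via (C,hash)
  {AD}: card=120; try (A,nl_idx)→440, (D,hash)→720, (A,merge)→1280, (D,merge)→1360, (A,hash)→1760, (A,nl)→4840 …(+1); best=440 via (A,nl_idx)
  {BCD}: card=640; try (D,hash)→820, (D,merge)→1180, (B,nl_idx)→2200, (D,nl)→3460, (B,merge)→3520, (B,hash)→3640 …(+1); best=820 via (D,hash)
  {ACD}: card=480; try (C,hash)→760, (C,merge)→1520, (A,nl_idx)→1880, (A,hash)→2120, (A,merge)→2680, (C,nl)→2840 …(+1); best=760 via (C,hash)
  {ABCD}: card=1920; try (A,hash)→3140, (B,hash)→4440, (B,nl_idx)→6520, (A,nl_idx)→7220, (B,merge)→7360, (A,merge)→8820 …(+2); best=3140 via (A,hash)

3140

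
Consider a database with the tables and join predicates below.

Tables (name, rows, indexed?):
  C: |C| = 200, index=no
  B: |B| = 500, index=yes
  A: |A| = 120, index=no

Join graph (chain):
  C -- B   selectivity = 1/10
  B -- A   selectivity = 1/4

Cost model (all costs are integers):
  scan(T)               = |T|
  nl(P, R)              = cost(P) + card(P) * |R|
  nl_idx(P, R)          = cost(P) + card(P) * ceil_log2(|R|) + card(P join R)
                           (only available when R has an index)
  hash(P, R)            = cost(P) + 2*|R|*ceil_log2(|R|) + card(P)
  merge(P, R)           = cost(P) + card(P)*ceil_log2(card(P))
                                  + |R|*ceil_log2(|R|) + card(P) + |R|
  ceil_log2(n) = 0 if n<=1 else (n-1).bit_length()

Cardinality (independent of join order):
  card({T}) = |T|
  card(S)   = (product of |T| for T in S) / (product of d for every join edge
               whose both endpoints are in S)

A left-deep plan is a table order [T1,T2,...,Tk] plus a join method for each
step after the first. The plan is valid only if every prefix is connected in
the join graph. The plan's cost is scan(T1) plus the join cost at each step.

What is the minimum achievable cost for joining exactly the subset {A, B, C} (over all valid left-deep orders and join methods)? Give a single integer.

Selinger DP over subsets of {A,B,C}:
  {C}: scan cost=200, card=200
  {B}: scan cost=500, card=500
  {A}: scan cost=120, card=120
  {BC}: card=10000; try (C,hash)→4200, (B,merge)→7000, (C,merge)→7300, (B,hash)→9400, (B,nl_idx)→12000, (B,nl)→100200 …(+1); best=4200 via (C,hash)
  {AB}: card=15000; try (A,hash)→2680, (B,merge)→6080, (A,merge)→6460, (B,hash)→9240, (B,nl_idx)→16200, (B,nl)→60120 …(+1); best=2680 via (A,hash)
  {ABC}: card=300000; try (A,hash)→15880, (C,hash)→20880, (A,merge)→155160, (C,merge)→229480, (A,nl)→1204200, (C,nl)→3002680; best=15880 via (A,hash)

15880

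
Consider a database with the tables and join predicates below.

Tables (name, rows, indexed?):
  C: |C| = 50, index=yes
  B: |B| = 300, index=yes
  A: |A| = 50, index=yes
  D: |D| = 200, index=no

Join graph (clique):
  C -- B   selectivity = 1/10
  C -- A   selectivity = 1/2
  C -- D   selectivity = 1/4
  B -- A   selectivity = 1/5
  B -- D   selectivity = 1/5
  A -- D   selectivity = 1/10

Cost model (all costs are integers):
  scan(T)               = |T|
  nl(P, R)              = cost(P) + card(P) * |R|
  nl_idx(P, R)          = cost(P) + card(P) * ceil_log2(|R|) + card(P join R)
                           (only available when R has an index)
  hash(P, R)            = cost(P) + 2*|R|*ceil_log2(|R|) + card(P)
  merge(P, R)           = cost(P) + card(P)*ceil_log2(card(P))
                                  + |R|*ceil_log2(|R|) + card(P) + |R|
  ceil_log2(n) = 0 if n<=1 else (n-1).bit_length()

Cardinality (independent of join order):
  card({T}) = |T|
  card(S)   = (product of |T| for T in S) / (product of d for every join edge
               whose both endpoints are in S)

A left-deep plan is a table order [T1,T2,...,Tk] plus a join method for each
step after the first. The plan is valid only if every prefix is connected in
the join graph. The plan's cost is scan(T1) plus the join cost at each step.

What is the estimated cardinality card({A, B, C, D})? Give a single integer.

Tables in S: A(50), B(300), C(50), D(200)
Edges inside S: C-B(d=10), C-A(d=2), C-D(d=4), B-A(d=5), B-D(d=5), A-D(d=10)
numerator = 50 * 300 * 50 * 200 = 150000000
denominator = 10 * 2 * 4 * 5 * 5 * 10 = 20000
card(S) = 150000000 / 20000 = 7500

7500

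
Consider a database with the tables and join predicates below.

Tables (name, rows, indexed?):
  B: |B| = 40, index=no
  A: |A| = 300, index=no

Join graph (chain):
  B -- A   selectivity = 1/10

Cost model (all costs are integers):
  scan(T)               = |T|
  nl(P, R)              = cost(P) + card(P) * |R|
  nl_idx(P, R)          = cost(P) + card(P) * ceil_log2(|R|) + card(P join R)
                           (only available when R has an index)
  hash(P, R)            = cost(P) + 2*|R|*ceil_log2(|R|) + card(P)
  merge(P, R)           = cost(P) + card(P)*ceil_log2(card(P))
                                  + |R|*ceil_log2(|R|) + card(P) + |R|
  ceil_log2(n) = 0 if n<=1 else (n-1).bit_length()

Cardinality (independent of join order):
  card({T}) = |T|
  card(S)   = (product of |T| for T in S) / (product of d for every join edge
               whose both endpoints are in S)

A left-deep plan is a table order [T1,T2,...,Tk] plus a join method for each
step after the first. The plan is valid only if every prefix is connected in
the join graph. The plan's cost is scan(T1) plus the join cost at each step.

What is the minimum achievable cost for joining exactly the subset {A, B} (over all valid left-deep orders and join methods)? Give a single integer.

1080

Selinger DP over subsets of {A,B}:
  {B}: scan cost=40, card=40
  {A}: scan cost=300, card=300
  {AB}: card=1200; try (B,hash)→1080, (A,merge)→3320, (B,merge)→3580, (A,hash)→5480, (A,nl)→12040, (B,nl)→12300; best=1080 via (B,hash)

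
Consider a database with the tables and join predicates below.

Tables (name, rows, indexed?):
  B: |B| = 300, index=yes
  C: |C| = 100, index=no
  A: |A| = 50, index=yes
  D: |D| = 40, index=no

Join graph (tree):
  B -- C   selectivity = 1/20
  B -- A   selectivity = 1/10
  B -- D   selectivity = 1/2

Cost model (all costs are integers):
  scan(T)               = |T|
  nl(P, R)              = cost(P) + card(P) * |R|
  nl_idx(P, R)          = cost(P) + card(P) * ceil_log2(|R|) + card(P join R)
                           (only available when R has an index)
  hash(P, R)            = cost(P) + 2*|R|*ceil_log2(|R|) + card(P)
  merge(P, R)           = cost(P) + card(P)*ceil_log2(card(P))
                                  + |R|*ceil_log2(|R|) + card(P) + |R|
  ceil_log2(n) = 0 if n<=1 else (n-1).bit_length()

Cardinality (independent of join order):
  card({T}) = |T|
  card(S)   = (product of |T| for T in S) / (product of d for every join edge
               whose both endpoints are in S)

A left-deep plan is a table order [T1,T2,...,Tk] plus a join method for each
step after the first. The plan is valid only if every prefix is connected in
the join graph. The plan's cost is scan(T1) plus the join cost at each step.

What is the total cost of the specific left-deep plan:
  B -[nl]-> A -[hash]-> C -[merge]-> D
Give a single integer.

step 1: scan B: cost=300, card=300
step 2: join A via nl
    card(P join A) = 300*50/(10) = 1500
    cost = 300 + 300*50 = 15300
step 3: join C via hash
    card(P join C) = 1500*100/(20) = 7500
    cost = 15300 + 2*100*7 + 1500 = 18200
step 4: join D via merge
    card(P join D) = 7500*40/(2) = 150000
    cost = 18200 + 7500*13 + 40*6 + 7500 + 40 = 123480

123480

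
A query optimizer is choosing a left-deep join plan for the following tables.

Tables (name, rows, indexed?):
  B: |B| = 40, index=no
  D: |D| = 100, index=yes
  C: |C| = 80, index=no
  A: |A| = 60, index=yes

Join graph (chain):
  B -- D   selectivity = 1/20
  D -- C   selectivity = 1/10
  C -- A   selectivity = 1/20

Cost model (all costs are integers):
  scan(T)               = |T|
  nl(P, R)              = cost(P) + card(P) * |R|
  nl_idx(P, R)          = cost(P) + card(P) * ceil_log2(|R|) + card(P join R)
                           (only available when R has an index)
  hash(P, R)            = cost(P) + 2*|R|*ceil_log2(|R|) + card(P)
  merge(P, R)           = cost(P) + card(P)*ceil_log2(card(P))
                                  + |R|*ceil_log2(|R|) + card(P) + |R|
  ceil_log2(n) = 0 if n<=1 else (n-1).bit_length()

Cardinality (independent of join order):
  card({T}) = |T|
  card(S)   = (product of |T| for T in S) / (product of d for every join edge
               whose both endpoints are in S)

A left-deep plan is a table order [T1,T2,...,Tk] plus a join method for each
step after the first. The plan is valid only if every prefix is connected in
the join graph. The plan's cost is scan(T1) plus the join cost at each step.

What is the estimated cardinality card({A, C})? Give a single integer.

240

Tables in S: A(60), C(80)
Edges inside S: C-A(d=20)
numerator = 60 * 80 = 4800
denominator = 20 = 20
card(S) = 4800 / 20 = 240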